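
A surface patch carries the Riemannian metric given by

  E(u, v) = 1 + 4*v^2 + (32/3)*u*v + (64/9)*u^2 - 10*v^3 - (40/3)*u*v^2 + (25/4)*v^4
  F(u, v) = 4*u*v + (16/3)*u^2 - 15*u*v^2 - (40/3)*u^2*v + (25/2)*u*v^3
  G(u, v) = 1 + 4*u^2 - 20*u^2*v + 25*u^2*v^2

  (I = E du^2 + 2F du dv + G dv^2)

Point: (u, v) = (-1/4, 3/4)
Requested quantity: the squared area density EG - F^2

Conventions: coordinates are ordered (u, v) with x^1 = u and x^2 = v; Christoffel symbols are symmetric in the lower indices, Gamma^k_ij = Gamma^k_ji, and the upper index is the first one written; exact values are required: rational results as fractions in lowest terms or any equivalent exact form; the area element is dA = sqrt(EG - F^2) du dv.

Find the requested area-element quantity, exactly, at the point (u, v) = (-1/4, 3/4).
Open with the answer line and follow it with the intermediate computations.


Answer: EG - F^2 = 14005/9216

E = 12241/9216, F = -385/1536, G = 305/256; EG - F^2 = 14005/9216


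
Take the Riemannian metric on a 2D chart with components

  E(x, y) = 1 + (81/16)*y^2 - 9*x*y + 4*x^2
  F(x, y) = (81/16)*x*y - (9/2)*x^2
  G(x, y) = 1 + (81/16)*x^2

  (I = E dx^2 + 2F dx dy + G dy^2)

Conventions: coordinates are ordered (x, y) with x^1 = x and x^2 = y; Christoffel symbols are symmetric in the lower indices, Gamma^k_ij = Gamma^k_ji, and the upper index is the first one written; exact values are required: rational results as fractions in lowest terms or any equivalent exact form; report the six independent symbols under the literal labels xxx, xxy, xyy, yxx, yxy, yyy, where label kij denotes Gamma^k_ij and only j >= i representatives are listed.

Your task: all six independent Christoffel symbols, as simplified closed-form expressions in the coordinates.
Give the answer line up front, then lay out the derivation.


Answer: Gamma_xxx = (64*x - 72*y)/(145*x^2 - 144*x*y + 81*y^2 + 16), Gamma_xxy = (-72*x + 81*y)/(145*x^2 - 144*x*y + 81*y^2 + 16), Gamma_xyy = 0, Gamma_yxx = -72*x/(145*x^2 - 144*x*y + 81*y^2 + 16), Gamma_yxy = 81*x/(145*x^2 - 144*x*y + 81*y^2 + 16), Gamma_yyy = 0

E = 1 + (81/16)*y^2 - 9*x*y + 4*x^2; F = (81/16)*x*y - (9/2)*x^2; G = 1 + (81/16)*x^2
Gamma^k_ij = (1/2) g^{kl} (d_i g_jl + d_j g_il - d_l g_ij), with g^inv = (1/(EG-F^2)) [[G, -F], [-F, E]]
first partials: E_x = -9*y + 8*x, E_y = (81/8)*y - 9*x, F_x = (81/16)*y - 9*x, F_y = (81/16)*x, G_x = (81/8)*x, G_y = 0
D = EG - F^2 = 1 + (81/16)*y^2 - 9*x*y + (145/16)*x^2
expanded: Gamma^x_xx = (G E_x - 2F F_x + F E_y)/(2D), Gamma^x_xy = (G E_y - F G_x)/(2D), Gamma^x_yy = (2G F_y - G G_x - F G_y)/(2D), Gamma^y_xx = (2E F_x - E E_y - F E_x)/(2D), Gamma^y_xy = (E G_x - F E_y)/(2D), Gamma^y_yy = (E G_y - 2F F_y + F G_x)/(2D); substitute and cancel common factors


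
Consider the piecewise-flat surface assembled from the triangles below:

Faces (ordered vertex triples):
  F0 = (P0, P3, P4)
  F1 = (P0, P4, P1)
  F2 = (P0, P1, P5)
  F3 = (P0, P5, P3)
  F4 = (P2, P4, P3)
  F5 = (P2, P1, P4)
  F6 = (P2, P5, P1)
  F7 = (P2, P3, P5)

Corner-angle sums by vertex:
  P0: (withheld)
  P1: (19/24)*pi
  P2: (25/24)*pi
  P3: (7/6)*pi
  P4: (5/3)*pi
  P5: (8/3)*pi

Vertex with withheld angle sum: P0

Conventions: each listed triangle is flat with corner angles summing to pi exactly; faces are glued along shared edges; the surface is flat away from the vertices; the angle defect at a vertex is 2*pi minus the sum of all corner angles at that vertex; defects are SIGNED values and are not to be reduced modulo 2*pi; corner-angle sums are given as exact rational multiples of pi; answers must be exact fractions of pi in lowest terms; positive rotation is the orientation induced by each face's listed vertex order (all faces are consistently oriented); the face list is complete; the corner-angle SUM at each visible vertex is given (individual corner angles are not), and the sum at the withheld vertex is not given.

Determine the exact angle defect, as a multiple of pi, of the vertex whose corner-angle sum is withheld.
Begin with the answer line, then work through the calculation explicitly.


Answer: defect(P0) = (4/3)*pi

V = 6, E = 12, F = 8; chi = V - E + F = 2
Gauss-Bonnet: total defect = 2*pi*chi = 4*pi; visible defects sum to (8/3)*pi


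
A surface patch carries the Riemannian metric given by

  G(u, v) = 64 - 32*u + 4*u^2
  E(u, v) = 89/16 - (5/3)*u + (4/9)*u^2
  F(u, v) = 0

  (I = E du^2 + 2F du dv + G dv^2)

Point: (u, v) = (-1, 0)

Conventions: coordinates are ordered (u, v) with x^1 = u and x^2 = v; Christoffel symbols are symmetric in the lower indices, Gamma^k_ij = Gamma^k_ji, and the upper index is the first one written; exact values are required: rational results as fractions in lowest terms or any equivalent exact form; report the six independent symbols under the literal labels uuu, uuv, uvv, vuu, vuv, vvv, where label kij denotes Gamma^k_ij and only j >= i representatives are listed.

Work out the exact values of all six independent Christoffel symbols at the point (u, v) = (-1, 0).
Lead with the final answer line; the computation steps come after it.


Answer: Gamma_uuu = -184/1105, Gamma_uuv = 0, Gamma_uvv = 576/221, Gamma_vuu = 0, Gamma_vuv = -1/5, Gamma_vvv = 0

E = 1105/144, F = 0, G = 100 at the point
E_u = -23/9, E_v = 0, F_u = 0, F_v = 0, G_u = -40, G_v = 0
EG - F^2 = 27625/36;  g^inv = (36/27625) * [[100, 0], [0, 1105/144]]
first-kind symbols [ij,l] = (1/2)(d_i g_jl + d_j g_il - d_l g_ij): [uu,u] = E_u/2 = -23/18, [uu,v] = F_u - E_v/2 = 0, [uv,u] = E_v/2 = 0, [uv,v] = G_u/2 = -20, [vv,u] = F_v - G_u/2 = 20, [vv,v] = G_v/2 = 0
Gamma^u_ij = (G*[ij,u] - F*[ij,v])/(EG - F^2), Gamma^v_ij = (E*[ij,v] - F*[ij,u])/(EG - F^2)


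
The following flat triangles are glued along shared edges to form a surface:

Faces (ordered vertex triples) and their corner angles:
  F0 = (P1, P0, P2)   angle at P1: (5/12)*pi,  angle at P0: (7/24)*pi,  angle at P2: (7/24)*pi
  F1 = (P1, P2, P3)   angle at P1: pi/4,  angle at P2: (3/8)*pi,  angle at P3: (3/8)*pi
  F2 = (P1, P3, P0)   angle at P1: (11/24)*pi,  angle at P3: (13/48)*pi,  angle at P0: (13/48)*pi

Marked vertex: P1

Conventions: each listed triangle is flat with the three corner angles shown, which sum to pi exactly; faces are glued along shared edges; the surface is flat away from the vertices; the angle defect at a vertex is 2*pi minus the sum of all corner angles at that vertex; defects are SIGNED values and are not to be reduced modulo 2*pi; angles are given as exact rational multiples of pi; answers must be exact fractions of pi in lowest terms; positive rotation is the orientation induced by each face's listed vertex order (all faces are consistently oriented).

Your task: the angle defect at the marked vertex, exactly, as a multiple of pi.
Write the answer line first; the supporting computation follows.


Answer: defect(P1) = (7/8)*pi

Sum of corner angles at P1: (9/8)*pi
defect = 2*pi - (9/8)*pi


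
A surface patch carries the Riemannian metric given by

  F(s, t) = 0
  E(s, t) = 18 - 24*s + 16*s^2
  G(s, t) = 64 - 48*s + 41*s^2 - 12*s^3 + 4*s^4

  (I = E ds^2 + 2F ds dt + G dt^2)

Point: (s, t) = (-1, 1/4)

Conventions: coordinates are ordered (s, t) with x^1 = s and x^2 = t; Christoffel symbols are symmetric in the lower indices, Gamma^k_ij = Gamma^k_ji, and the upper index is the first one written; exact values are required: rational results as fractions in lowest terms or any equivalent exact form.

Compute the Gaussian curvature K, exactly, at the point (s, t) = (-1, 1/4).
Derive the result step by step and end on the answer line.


E = 58, F = 0, G = 169, EG - F^2 = 9802 at the point
E_s = -56, E_t = 0, F_s = 0, F_t = 0, G_s = -182, G_t = 0
E_tt = 0, F_st = 0, G_ss = 202
The intrinsic route: Brioschi's K = (det M1 - det M2)/(EG - F^2)^2.
M1 = [[-E_tt/2 + F_st - G_ss/2, E_s/2, F_s - E_t/2], [F_t - G_s/2, E, F], [G_t/2, F, G]] = [[-101, -28, 0], [91, 58, 0], [0, 0, 169]]; det M1 = -559390
M2 = [[0, E_t/2, G_s/2], [E_t/2, E, F], [G_s/2, F, G]] = [[0, 0, -91], [0, 58, 0], [-91, 0, 169]]; det M2 = -480298
det M1 - det M2 = -79092; K = -79092 / (9802)^2 = -9/10933

Answer: K = -9/10933


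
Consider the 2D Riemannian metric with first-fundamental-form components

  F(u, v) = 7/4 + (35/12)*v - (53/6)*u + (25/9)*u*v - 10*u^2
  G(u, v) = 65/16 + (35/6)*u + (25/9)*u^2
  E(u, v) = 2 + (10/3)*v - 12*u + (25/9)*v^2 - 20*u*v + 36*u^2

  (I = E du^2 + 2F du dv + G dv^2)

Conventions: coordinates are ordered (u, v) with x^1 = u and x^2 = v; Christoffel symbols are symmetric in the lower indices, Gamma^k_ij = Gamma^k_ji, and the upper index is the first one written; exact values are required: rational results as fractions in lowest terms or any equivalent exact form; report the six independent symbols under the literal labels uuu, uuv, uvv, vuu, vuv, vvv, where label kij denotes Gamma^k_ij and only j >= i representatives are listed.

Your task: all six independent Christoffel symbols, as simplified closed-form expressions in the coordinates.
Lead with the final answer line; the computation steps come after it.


Answer: Gamma_uuu = (5184*u - 1440*v - 864)/(5584*u^2 - 2880*u*v - 888*u + 400*v^2 + 480*v + 729), Gamma_uuv = (-1440*u + 400*v + 240)/(5584*u^2 - 2880*u*v - 888*u + 400*v^2 + 480*v + 729), Gamma_uvv = 0, Gamma_vuu = (-1440*u - 1512)/(5584*u^2 - 2880*u*v - 888*u + 400*v^2 + 480*v + 729), Gamma_vuv = (400*u + 420)/(5584*u^2 - 2880*u*v - 888*u + 400*v^2 + 480*v + 729), Gamma_vvv = 0

E = 2 + (10/3)*v - 12*u + (25/9)*v^2 - 20*u*v + 36*u^2; F = 7/4 + (35/12)*v - (53/6)*u + (25/9)*u*v - 10*u^2; G = 65/16 + (35/6)*u + (25/9)*u^2
Gamma^k_ij = (1/2) g^{kl} (d_i g_jl + d_j g_il - d_l g_ij), with g^inv = (1/(EG-F^2)) [[G, -F], [-F, E]]
first partials: E_u = -12 - 20*v + 72*u, E_v = 10/3 + (50/9)*v - 20*u, F_u = -53/6 + (25/9)*v - 20*u, F_v = 35/12 + (25/9)*u, G_u = 35/6 + (50/9)*u, G_v = 0
D = EG - F^2 = 81/16 + (10/3)*v - (37/6)*u + (25/9)*v^2 - 20*u*v + (349/9)*u^2
expanded: Gamma^u_uu = (G E_u - 2F F_u + F E_v)/(2D), Gamma^u_uv = (G E_v - F G_u)/(2D), Gamma^u_vv = (2G F_v - G G_u - F G_v)/(2D), Gamma^v_uu = (2E F_u - E E_v - F E_u)/(2D), Gamma^v_uv = (E G_u - F E_v)/(2D), Gamma^v_vv = (E G_v - 2F F_v + F G_u)/(2D); substitute and cancel common factors


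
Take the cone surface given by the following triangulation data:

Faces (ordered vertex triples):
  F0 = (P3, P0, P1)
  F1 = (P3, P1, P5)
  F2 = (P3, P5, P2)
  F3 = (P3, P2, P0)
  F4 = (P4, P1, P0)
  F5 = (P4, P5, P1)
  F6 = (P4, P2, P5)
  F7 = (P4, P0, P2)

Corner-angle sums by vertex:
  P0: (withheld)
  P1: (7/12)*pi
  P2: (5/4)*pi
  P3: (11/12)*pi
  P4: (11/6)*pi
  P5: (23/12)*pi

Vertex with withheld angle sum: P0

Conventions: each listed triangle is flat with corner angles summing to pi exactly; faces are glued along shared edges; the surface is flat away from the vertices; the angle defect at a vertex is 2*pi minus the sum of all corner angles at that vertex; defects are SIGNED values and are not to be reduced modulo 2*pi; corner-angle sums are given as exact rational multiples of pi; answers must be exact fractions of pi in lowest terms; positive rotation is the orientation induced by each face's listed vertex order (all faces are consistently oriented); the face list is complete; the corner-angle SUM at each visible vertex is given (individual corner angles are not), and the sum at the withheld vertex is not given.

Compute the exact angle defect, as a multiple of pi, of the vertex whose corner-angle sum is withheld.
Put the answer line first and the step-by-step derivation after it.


Answer: defect(P0) = pi/2

V = 6, E = 12, F = 8; chi = V - E + F = 2
Gauss-Bonnet: total defect = 2*pi*chi = 4*pi; visible defects sum to (7/2)*pi


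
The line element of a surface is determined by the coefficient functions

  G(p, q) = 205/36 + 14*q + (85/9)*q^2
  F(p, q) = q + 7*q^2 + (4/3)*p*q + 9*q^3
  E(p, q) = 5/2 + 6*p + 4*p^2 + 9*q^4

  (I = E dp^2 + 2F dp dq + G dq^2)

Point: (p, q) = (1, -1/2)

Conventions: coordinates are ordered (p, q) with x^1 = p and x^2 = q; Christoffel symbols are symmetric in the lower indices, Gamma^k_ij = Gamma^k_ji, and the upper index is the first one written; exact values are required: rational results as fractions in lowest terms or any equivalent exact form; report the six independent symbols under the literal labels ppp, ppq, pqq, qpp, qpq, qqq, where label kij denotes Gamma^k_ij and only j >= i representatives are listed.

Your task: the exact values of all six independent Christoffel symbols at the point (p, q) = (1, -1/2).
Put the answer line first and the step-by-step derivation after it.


Answer: Gamma_ppp = 4750/7773, Gamma_ppq = -456/2591, Gamma_pqq = 5932/23319, Gamma_qpp = 4699/2591, Gamma_qpq = -234/2591, Gamma_qqq = 17788/7773

E = 209/16, F = -13/24, G = 19/18 at the point
E_p = 14, E_q = -9/2, F_p = -2/3, F_q = 25/12, G_p = 0, G_q = 41/9
EG - F^2 = 2591/192;  g^inv = (192/2591) * [[19/18, 13/24], [13/24, 209/16]]
first-kind symbols [ij,l] = (1/2)(d_i g_jl + d_j g_il - d_l g_ij): [pp,p] = E_p/2 = 7, [pp,q] = F_p - E_q/2 = 19/12, [pq,p] = E_q/2 = -9/4, [pq,q] = G_p/2 = 0, [qq,p] = F_q - G_p/2 = 25/12, [qq,q] = G_q/2 = 41/18
Gamma^p_ij = (G*[ij,p] - F*[ij,q])/(EG - F^2), Gamma^q_ij = (E*[ij,q] - F*[ij,p])/(EG - F^2)


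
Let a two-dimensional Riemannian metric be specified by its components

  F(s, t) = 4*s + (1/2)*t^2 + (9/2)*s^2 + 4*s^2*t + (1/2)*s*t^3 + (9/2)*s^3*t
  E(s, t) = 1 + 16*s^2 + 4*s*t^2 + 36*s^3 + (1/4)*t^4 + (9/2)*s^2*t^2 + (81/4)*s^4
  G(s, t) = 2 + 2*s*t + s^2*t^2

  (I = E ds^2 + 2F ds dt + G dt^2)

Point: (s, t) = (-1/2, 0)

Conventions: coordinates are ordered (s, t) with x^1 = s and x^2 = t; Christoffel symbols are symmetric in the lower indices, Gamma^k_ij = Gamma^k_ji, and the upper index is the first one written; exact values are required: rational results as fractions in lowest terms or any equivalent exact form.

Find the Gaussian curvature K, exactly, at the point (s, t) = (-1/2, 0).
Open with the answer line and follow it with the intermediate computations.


Answer: K = 1024/31329

E = 113/64, F = -7/8, G = 2, EG - F^2 = 177/64 at the point
E_s = 7/8, E_t = 0, F_s = -1/2, F_t = 7/16, G_s = 0, G_t = -1
E_tt = -7/4, F_st = -5/8, G_ss = 0
Using the Brioschi determinant formula for K from the metric derivatives:
M1 = [[-E_tt/2 + F_st - G_ss/2, E_s/2, F_s - E_t/2], [F_t - G_s/2, E, F], [G_t/2, F, G]] = [[1/4, 7/16, -1/2], [7/16, 113/64, -7/8], [-1/2, -7/8, 2]]; det M1 = 1/4
M2 = [[0, E_t/2, G_s/2], [E_t/2, E, F], [G_s/2, F, G]] = [[0, 0, 0], [0, 113/64, -7/8], [0, -7/8, 2]]; det M2 = 0
det M1 - det M2 = 1/4; K = 1/4 / (177/64)^2 = 1024/31329


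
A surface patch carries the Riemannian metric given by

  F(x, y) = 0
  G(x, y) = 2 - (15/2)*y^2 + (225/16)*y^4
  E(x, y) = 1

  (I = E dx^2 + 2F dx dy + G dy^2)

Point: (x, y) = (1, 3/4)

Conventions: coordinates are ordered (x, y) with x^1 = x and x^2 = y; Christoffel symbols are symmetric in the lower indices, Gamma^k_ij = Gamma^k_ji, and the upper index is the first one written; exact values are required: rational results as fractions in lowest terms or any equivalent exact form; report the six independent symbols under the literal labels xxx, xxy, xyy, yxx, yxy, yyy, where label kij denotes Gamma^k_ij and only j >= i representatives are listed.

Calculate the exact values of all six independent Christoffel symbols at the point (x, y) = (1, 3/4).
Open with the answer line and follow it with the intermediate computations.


Answer: Gamma_xxx = 0, Gamma_xxy = 0, Gamma_xyy = 0, Gamma_yxx = 0, Gamma_yxy = 0, Gamma_yyy = 25560/9137

E = 1, F = 0, G = 9137/4096 at the point
E_x = 0, E_y = 0, F_x = 0, F_y = 0, G_x = 0, G_y = 3195/256
EG - F^2 = 9137/4096;  g^inv = (4096/9137) * [[9137/4096, 0], [0, 1]]
first-kind symbols [ij,l] = (1/2)(d_i g_jl + d_j g_il - d_l g_ij): [xx,x] = E_x/2 = 0, [xx,y] = F_x - E_y/2 = 0, [xy,x] = E_y/2 = 0, [xy,y] = G_x/2 = 0, [yy,x] = F_y - G_x/2 = 0, [yy,y] = G_y/2 = 3195/512
Gamma^x_ij = (G*[ij,x] - F*[ij,y])/(EG - F^2), Gamma^y_ij = (E*[ij,y] - F*[ij,x])/(EG - F^2)


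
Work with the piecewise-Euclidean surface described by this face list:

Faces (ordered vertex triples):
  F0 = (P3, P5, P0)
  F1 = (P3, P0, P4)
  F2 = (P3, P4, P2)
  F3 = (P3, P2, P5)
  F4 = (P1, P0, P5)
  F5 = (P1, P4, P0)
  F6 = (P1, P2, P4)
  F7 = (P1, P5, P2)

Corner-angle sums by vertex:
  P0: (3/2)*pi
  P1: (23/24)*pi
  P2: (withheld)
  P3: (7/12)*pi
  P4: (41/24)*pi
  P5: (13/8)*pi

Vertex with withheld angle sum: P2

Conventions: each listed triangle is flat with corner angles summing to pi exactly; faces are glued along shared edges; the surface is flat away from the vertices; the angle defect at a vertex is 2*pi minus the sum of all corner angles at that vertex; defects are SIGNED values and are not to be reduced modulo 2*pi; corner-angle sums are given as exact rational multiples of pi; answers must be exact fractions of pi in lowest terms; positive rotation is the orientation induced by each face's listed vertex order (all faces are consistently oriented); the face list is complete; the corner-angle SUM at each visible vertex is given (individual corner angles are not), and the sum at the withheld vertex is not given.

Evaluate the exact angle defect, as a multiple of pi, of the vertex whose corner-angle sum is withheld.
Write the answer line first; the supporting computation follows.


Answer: defect(P2) = (3/8)*pi

V = 6, E = 12, F = 8; chi = V - E + F = 2
Gauss-Bonnet: total defect = 2*pi*chi = 4*pi; visible defects sum to (29/8)*pi


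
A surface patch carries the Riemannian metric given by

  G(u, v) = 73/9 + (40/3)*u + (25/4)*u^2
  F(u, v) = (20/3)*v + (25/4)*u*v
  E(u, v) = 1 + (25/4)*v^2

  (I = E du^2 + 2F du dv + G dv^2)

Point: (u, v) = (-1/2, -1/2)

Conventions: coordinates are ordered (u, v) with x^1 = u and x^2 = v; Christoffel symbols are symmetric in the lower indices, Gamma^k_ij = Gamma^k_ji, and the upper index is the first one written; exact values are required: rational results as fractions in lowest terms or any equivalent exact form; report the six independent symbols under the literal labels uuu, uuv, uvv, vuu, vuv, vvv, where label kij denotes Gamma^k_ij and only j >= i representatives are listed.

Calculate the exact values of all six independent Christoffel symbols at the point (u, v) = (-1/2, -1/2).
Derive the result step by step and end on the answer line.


E = 41/16, F = -85/48, G = 433/144 at the point
E_u = 0, E_v = -25/4, F_u = -25/8, F_v = 85/24, G_u = 85/12, G_v = 0
EG - F^2 = 329/72;  g^inv = (72/329) * [[433/144, 85/48], [85/48, 41/16]]
first-kind symbols [ij,l] = (1/2)(d_i g_jl + d_j g_il - d_l g_ij): [uu,u] = E_u/2 = 0, [uu,v] = F_u - E_v/2 = 0, [uv,u] = E_v/2 = -25/8, [uv,v] = G_u/2 = 85/24, [vv,u] = F_v - G_u/2 = 0, [vv,v] = G_v/2 = 0
Gamma^u_ij = (G*[ij,u] - F*[ij,v])/(EG - F^2), Gamma^v_ij = (E*[ij,v] - F*[ij,u])/(EG - F^2)

Answer: Gamma_uuu = 0, Gamma_uuv = -225/329, Gamma_uvv = 0, Gamma_vuu = 0, Gamma_vuv = 255/329, Gamma_vvv = 0


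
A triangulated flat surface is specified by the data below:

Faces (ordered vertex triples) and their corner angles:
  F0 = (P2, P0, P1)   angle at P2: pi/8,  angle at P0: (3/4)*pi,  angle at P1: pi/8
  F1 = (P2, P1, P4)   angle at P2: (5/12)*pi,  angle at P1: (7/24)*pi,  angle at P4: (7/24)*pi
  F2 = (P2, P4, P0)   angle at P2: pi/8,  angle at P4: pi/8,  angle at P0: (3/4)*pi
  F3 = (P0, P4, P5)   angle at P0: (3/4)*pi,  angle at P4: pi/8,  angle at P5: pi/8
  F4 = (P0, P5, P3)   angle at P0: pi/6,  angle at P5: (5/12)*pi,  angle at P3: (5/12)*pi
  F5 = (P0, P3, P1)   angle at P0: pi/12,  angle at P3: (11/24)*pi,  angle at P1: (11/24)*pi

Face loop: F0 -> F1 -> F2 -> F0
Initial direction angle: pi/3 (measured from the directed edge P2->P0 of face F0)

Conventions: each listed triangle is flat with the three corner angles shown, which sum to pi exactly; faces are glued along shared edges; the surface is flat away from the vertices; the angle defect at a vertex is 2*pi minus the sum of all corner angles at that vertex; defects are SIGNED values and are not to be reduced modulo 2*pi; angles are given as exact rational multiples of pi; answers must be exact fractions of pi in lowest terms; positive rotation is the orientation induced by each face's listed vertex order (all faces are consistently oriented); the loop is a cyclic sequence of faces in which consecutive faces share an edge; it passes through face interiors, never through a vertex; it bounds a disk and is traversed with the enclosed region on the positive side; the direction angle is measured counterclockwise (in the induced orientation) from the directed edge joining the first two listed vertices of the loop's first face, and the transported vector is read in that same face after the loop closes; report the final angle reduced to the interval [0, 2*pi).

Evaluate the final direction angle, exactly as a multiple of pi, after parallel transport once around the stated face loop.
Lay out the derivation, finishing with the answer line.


enclosed vertex P2: corner angles sum to (2/3)*pi, defect = 2*pi - (2/3)*pi = (4/3)*pi
summing the enclosed defects onto the initial angle, mod 2*pi in the induced orientation:
final angle = pi/3 + (4/3)*pi = (5/3)*pi (mod 2*pi)

Answer: final direction angle = (5/3)*pi


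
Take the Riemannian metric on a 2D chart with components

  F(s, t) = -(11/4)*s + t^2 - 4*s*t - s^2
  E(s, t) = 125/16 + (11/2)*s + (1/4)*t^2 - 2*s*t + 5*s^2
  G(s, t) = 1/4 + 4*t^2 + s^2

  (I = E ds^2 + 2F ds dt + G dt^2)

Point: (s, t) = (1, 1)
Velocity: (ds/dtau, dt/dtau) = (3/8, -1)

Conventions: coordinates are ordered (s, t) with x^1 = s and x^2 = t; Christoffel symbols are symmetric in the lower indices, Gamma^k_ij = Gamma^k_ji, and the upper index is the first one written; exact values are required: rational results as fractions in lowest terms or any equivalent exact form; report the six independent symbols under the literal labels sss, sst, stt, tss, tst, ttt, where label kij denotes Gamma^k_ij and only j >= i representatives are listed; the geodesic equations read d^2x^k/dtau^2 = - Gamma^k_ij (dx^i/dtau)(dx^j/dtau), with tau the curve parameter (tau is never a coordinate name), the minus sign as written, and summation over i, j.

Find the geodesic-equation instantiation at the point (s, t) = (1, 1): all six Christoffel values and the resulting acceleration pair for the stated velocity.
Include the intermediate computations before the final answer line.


E = 265/16, F = -27/4, G = 21/4 at the point
E_s = 27/2, E_t = -3/2, F_s = -35/4, F_t = -2, G_s = 2, G_t = 8
EG - F^2 = 2649/64;  g^inv = (64/2649) * [[21/4, 27/4], [27/4, 265/16]]
first-kind symbols [ij,l] = (1/2)(d_i g_jl + d_j g_il - d_l g_ij): [ss,s] = E_s/2 = 27/4, [ss,t] = F_s - E_t/2 = -8, [st,s] = E_t/2 = -3/4, [st,t] = G_s/2 = 1, [tt,s] = F_t - G_s/2 = -3, [tt,t] = G_t/2 = 4
Gamma^s_ij = (G*[ij,s] - F*[ij,t])/(EG - F^2), Gamma^t_ij = (E*[ij,t] - F*[ij,s])/(EG - F^2)
Gamma_sss = -396/883, Gamma_sst = 60/883, Gamma_stt = 240/883, Gamma_tss = -5564/2649, Gamma_tst = 736/2649, Gamma_ttt = 2944/2649
d^2s/dtau^2 = -(Gamma_sss*(3/8)^2 + 2*Gamma_sst*(3/8)*(-1) + Gamma_stt*(-1)^2) = -2229/14128
d^2t/dtau^2 = -(Gamma_tss*(3/8)^2 + 2*Gamma_tst*(3/8)*(-1) + Gamma_ttt*(-1)^2) = -25753/42384

Answer: Gamma_sss = -396/883, Gamma_sst = 60/883, Gamma_stt = 240/883, Gamma_tss = -5564/2649, Gamma_tst = 736/2649, Gamma_ttt = 2944/2649; accelerations (d^2s/dtau^2, d^2t/dtau^2) = (-2229/14128, -25753/42384)


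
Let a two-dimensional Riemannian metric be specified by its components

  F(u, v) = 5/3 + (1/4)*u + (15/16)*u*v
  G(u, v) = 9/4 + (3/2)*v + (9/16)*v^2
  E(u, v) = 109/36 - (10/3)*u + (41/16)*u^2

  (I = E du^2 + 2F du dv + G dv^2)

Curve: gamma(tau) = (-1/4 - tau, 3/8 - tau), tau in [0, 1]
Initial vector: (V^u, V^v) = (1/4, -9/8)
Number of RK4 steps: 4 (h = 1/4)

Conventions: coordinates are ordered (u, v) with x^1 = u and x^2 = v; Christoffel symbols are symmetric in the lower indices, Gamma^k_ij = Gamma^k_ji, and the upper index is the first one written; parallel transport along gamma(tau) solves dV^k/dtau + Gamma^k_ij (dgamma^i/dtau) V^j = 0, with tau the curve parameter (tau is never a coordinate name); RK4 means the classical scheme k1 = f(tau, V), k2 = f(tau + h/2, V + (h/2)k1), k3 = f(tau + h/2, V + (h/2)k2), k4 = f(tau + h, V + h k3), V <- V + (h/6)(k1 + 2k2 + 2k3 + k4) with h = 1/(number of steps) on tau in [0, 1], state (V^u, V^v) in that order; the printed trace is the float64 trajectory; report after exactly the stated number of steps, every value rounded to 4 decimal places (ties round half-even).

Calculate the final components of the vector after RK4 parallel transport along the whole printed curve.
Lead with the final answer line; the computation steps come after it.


Answer: V^u = 0.3488, V^v = -1.6292

gamma'(tau) = (-1, -1); f(tau, V)^k = -Gamma^k_ij(gamma(tau)) gamma'^i(tau) V^j; h = 1/4; intermediate values shown to 6 dp
curve data and Christoffel symbols at the stage parameters:
  tau = 0.000000: gamma = (-0.250000, 0.375000), gamma' = (-1.000000, -1.000000); Gamma_uuu = -0.812955, Gamma_uuv = 0.000000, Gamma_uvv = -0.228836, Gamma_vuu = 0.634329, Gamma_vuv = 0.000000, Gamma_vvv = 0.452315
  tau = 0.125000: gamma = (-0.375000, 0.250000), gamma' = (-1.000000, -1.000000); Gamma_uuu = -0.760808, Gamma_uuv = 0.000000, Gamma_uvv = -0.222821, Gamma_vuu = 0.606804, Gamma_vuv = 0.000000, Gamma_vvv = 0.459191
  tau = 0.250000: gamma = (-0.500000, 0.125000), gamma' = (-1.000000, -1.000000); Gamma_uuu = -0.714734, Gamma_uuv = 0.000000, Gamma_uvv = -0.217781, Gamma_vuu = 0.583410, Gamma_vuv = 0.000000, Gamma_vvv = 0.467360
  tau = 0.375000: gamma = (-0.625000, 0.000000), gamma' = (-1.000000, -1.000000); Gamma_uuu = -0.673980, Gamma_uuv = 0.000000, Gamma_uvv = -0.213687, Gamma_vuu = 0.563552, Gamma_vuv = 0.000000, Gamma_vvv = 0.476781
  tau = 0.500000: gamma = (-0.750000, -0.125000), gamma' = (-1.000000, -1.000000); Gamma_uuu = -0.637841, Gamma_uuv = 0.000000, Gamma_uvv = -0.210483, Gamma_vuu = 0.546686, Gamma_vuv = 0.000000, Gamma_vvv = 0.487390
  tau = 0.625000: gamma = (-0.875000, -0.250000), gamma' = (-1.000000, -1.000000); Gamma_uuu = -0.605688, Gamma_uuv = 0.000000, Gamma_uvv = -0.208102, Gamma_vuu = 0.532325, Gamma_vuv = 0.000000, Gamma_vvv = 0.499104
  tau = 0.750000: gamma = (-1.000000, -0.375000), gamma' = (-1.000000, -1.000000); Gamma_uuu = -0.576971, Gamma_uuv = 0.000000, Gamma_uvv = -0.206473, Gamma_vuu = 0.520013, Gamma_vuv = 0.000000, Gamma_vvv = 0.511805
  tau = 0.875000: gamma = (-1.125000, -0.500000), gamma' = (-1.000000, -1.000000); Gamma_uuu = -0.551212, Gamma_uuv = 0.000000, Gamma_uvv = -0.205520, Gamma_vuu = 0.509310, Gamma_vuv = 0.000000, Gamma_vvv = 0.525325
  tau = 1.000000: gamma = (-1.250000, -0.625000), gamma' = (-1.000000, -1.000000); Gamma_uuu = -0.527989, Gamma_uuv = 0.000000, Gamma_uvv = -0.205158, Gamma_vuu = 0.499768, Gamma_vuv = 0.000000, Gamma_vvv = 0.539422
step 0: V^u = 0.2500, V^v = -1.1250
step 1: k1 = (0.054202, -0.350273), k2 = (0.065073, -0.380883), k3 = (0.064892, -0.381815), k4 = (0.075514, -0.415074); V <- V + (h/6)(k1 + 2k2 + 2k3 + k4): V^u = 0.2662, V^v = -1.2204
step 2: k1 = (0.075503, -0.415064), k2 = (0.086083, -0.451267), k3 = (0.086158, -0.452679), k4 = (0.097149, -0.492670); V <- V + (h/6)(k1 + 2k2 + 2k3 + k4): V^u = 0.2878, V^v = -1.3336
step 3: k1 = (0.097140, -0.492656), k2 = (0.108679, -0.536683), k3 = (0.108951, -0.538662), k4 = (0.121400, -0.587650); V <- V + (h/6)(k1 + 2k2 + 2k3 + k4): V^u = 0.3150, V^v = -1.4682
step 4: k1 = (0.121389, -0.587627), k2 = (0.134837, -0.641708), k3 = (0.135300, -0.644403), k4 = (0.150080, -0.704550); V <- V + (h/6)(k1 + 2k2 + 2k3 + k4): V^u = 0.3488, V^v = -1.6292


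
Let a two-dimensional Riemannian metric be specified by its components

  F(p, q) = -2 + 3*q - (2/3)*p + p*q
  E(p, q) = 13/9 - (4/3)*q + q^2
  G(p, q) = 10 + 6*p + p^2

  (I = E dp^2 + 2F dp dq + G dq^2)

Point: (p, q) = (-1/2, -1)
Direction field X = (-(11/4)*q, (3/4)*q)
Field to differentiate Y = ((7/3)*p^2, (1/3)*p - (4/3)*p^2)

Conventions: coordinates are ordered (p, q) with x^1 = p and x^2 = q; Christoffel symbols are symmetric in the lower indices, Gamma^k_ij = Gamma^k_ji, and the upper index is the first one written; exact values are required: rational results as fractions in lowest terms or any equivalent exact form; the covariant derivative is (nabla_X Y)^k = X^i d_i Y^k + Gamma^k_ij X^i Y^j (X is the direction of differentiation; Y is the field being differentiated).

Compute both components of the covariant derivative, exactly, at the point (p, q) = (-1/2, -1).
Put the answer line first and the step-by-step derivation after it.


Answer: (nabla_X Y)^p = -6623/1083, (nabla_X Y)^q = 35795/8664

E = 34/9, F = -25/6, G = 29/4 at the point
E_p = 0, E_q = -10/3, F_p = -5/3, F_q = 5/2, G_p = 5, G_q = 0
EG - F^2 = 361/36;  g^inv = (36/361) * [[29/4, 25/6], [25/6, 34/9]]
first-kind symbols [ij,l] = (1/2)(d_i g_jl + d_j g_il - d_l g_ij): [pp,p] = E_p/2 = 0, [pp,q] = F_p - E_q/2 = 0, [pq,p] = E_q/2 = -5/3, [pq,q] = G_p/2 = 5/2, [qq,p] = F_q - G_p/2 = 0, [qq,q] = G_q/2 = 0
Gamma^p_ij = (G*[ij,p] - F*[ij,q])/(EG - F^2), Gamma^q_ij = (E*[ij,q] - F*[ij,p])/(EG - F^2)
Gamma_ppp = 0, Gamma_ppq = -60/361, Gamma_pqq = 0, Gamma_qpp = 0, Gamma_qpq = 90/361, Gamma_qqq = 0
X = (11/4, -3/4), Y = (7/12, -1/2) at the point


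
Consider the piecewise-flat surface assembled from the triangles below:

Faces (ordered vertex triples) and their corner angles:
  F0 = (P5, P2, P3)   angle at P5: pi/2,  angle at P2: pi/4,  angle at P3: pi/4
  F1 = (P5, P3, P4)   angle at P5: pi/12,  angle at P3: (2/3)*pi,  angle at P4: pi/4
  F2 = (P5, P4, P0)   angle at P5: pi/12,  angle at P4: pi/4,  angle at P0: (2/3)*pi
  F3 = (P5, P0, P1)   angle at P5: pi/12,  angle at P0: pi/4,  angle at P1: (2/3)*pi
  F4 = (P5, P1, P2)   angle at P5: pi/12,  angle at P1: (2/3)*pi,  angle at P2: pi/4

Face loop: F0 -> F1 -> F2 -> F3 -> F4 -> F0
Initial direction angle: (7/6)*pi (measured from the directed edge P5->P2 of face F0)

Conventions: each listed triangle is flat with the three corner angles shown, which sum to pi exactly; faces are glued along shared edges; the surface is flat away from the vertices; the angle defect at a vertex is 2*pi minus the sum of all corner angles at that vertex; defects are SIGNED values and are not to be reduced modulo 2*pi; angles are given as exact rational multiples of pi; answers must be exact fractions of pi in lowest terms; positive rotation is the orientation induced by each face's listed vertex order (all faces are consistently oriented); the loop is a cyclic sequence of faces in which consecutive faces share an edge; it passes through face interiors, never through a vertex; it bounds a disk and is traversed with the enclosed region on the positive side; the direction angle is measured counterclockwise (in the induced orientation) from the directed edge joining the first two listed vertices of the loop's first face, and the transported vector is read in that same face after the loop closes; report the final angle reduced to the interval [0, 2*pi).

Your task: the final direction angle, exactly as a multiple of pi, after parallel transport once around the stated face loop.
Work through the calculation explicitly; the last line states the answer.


enclosed vertex P5: corner angles sum to (5/6)*pi, defect = 2*pi - (5/6)*pi = (7/6)*pi
by Gauss-Bonnet the loop rotates the vector by the enclosed defect sum (positive orientation, mod 2*pi)
final angle = (7/6)*pi + (7/6)*pi = pi/3 (mod 2*pi)

Answer: final direction angle = pi/3


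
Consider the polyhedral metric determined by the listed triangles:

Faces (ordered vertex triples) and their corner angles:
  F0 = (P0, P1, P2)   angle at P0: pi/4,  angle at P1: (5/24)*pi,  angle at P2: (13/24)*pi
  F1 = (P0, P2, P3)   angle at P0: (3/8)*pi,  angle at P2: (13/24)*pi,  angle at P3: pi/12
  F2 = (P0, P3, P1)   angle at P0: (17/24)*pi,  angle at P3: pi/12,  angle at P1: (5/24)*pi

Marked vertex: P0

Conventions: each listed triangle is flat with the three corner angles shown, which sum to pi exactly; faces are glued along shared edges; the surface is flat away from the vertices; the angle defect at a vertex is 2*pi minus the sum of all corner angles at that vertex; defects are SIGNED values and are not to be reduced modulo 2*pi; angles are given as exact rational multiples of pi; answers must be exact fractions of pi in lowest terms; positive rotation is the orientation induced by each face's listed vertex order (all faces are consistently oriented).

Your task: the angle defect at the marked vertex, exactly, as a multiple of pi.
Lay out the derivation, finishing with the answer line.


Sum of corner angles at P0: (4/3)*pi
defect = 2*pi - (4/3)*pi

Answer: defect(P0) = (2/3)*pi


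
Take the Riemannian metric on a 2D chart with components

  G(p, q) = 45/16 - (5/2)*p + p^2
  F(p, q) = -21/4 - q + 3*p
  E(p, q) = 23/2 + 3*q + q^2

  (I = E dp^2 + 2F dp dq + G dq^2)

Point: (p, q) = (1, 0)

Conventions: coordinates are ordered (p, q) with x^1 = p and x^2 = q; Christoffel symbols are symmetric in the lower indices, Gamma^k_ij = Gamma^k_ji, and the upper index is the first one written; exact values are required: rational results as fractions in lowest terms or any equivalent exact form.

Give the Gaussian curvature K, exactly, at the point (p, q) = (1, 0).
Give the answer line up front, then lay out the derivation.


Answer: K = -15920/103041

E = 23/2, F = -9/4, G = 21/16, EG - F^2 = 321/32 at the point
E_p = 0, E_q = 3, F_p = 3, F_q = -1, G_p = -1/2, G_q = 0
E_qq = 2, F_pq = 0, G_pp = 2
Apply the Brioschi formula K = (det M1 - det M2)/(EG - F^2)^2 over the derivative matrices of E, F, G.
M1 = [[-E_qq/2 + F_pq - G_pp/2, E_p/2, F_p - E_q/2], [F_q - G_p/2, E, F], [G_q/2, F, G]] = [[-2, 0, 3/2], [-3/4, 23/2, -9/4], [0, -9/4, 21/16]]; det M1 = -561/32
M2 = [[0, E_q/2, G_p/2], [E_q/2, E, F], [G_p/2, F, G]] = [[0, 3/2, -1/4], [3/2, 23/2, -9/4], [-1/4, -9/4, 21/16]]; det M2 = -127/64
det M1 - det M2 = -995/64; K = -995/64 / (321/32)^2 = -15920/103041


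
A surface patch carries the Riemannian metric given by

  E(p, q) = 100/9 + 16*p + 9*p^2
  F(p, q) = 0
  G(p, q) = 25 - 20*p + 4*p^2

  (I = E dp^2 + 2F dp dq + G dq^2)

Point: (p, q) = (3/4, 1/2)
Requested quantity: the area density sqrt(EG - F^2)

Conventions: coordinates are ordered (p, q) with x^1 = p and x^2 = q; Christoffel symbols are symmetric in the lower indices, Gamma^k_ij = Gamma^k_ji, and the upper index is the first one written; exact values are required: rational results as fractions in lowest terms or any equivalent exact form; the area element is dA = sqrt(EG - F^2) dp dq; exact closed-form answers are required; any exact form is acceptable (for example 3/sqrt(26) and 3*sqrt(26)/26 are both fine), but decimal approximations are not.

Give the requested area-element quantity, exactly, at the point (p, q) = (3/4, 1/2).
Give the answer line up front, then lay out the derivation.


Answer: sqrt(EG - F^2) = 7*sqrt(4057)/24

E = 4057/144, F = 0, G = 49/4; EG - F^2 = 198793/576


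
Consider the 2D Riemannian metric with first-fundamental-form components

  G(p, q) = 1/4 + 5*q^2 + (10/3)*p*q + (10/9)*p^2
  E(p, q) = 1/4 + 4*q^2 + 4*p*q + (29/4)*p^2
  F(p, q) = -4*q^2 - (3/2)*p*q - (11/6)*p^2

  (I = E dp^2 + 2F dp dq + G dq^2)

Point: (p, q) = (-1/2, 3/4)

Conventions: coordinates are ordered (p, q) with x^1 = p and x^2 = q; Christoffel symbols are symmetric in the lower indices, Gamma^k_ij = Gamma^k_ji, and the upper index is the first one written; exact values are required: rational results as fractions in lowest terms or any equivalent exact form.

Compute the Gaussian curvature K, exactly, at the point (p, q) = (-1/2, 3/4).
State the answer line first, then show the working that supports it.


Answer: K = -973064/134689

E = 45/16, F = -103/48, G = 301/144, EG - F^2 = 367/288 at the point
E_p = -17/4, E_q = 4, F_p = 17/24, F_q = -21/4, G_p = 25/18, G_q = 35/6
E_qq = 8, F_pq = -3/2, G_pp = 20/9
By Brioschi, K is (det M1 - det M2) divided by (EG - F^2) squared.
M1 = [[-E_qq/2 + F_pq - G_pp/2, E_p/2, F_p - E_q/2], [F_q - G_p/2, E, F], [G_q/2, F, G]] = [[-119/18, -17/8, -31/24], [-107/18, 45/16, -103/48], [35/12, -103/48, 301/144]]; det M1 = -568367/20736
M2 = [[0, E_q/2, G_p/2], [E_q/2, E, F], [G_p/2, F, G]] = [[0, 2, 25/36], [2, 45/16, -103/48], [25/36, -103/48, 301/144]]; det M2 = -108367/6912
det M1 - det M2 = -121633/10368; K = -121633/10368 / (367/288)^2 = -973064/134689


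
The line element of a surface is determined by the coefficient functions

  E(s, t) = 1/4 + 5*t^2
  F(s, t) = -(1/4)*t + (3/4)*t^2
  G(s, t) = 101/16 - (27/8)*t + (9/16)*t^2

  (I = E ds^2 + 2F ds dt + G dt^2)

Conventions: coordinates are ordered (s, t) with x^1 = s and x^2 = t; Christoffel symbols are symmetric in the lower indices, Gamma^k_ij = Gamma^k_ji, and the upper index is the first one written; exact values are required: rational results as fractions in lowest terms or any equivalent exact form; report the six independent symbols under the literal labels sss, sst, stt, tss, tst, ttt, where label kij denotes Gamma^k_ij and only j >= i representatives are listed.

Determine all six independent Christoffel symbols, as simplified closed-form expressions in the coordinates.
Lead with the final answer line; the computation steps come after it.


Answer: Gamma_sss = (240*t^3 - 80*t^2)/(144*t^4 - 1056*t^3 + 2025*t^2 - 54*t + 101), Gamma_sst = (180*t^3 - 1080*t^2 + 2020*t)/(144*t^4 - 1056*t^3 + 2025*t^2 - 54*t + 101), Gamma_stt = (27*t^3 - 243*t^2 + 633*t - 101)/(144*t^4 - 1056*t^3 + 2025*t^2 - 54*t + 101), Gamma_tss = (-1600*t^3 - 80*t)/(144*t^4 - 1056*t^3 + 2025*t^2 - 54*t + 101), Gamma_tst = (-240*t^3 + 80*t^2)/(144*t^4 - 1056*t^3 + 2025*t^2 - 54*t + 101), Gamma_ttt = (108*t^3 - 504*t^2 + 5*t - 27)/(144*t^4 - 1056*t^3 + 2025*t^2 - 54*t + 101)

E = 1/4 + 5*t^2; F = -(1/4)*t + (3/4)*t^2; G = 101/16 - (27/8)*t + (9/16)*t^2
Gamma^k_ij = (1/2) g^{kl} (d_i g_jl + d_j g_il - d_l g_ij), with g^inv = (1/(EG-F^2)) [[G, -F], [-F, E]]
first partials: E_s = 0, E_t = 10*t, F_s = 0, F_t = -1/4 + (3/2)*t, G_s = 0, G_t = -27/8 + (9/8)*t
D = EG - F^2 = 101/64 - (27/32)*t + (2025/64)*t^2 - (33/2)*t^3 + (9/4)*t^4
expanded: Gamma^s_ss = (G E_s - 2F F_s + F E_t)/(2D), Gamma^s_st = (G E_t - F G_s)/(2D), Gamma^s_tt = (2G F_t - G G_s - F G_t)/(2D), Gamma^t_ss = (2E F_s - E E_t - F E_s)/(2D), Gamma^t_st = (E G_s - F E_t)/(2D), Gamma^t_tt = (E G_t - 2F F_t + F G_s)/(2D); substitute and cancel common factors


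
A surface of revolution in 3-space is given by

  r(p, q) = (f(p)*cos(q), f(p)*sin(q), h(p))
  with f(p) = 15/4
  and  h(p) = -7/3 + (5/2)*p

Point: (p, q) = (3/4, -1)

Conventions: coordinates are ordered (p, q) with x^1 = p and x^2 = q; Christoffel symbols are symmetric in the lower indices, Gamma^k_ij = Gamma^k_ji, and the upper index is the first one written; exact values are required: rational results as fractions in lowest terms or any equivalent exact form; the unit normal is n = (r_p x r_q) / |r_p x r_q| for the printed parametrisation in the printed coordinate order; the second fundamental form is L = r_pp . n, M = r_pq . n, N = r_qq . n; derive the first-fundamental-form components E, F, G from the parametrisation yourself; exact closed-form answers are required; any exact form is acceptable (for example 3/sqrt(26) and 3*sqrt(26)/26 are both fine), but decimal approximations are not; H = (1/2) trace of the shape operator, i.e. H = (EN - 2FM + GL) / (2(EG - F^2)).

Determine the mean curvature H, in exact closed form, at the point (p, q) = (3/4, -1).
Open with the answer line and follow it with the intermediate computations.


Answer: H = 2/15

f = 15/4, f' = 0, f'' = 0, h' = 5/2, h'' = 0
E = 25/4, F = 0, G = 225/16; answer radicand W^2 = 25/4
unnormalised second-form numerators: l = 0, m = 0, n = 75/8; L = l/sqrt(25/4), and similarly M = m/sqrt(W^2), N = n/sqrt(W^2)
H = (E*n - 2*F*m + G*l) / (2*(EG - F^2)*sqrt(W^2)); E*n - 2*F*m + G*l = 1875/32, EG - F^2 = 5625/64, so H = (1/3)/sqrt(25/4)


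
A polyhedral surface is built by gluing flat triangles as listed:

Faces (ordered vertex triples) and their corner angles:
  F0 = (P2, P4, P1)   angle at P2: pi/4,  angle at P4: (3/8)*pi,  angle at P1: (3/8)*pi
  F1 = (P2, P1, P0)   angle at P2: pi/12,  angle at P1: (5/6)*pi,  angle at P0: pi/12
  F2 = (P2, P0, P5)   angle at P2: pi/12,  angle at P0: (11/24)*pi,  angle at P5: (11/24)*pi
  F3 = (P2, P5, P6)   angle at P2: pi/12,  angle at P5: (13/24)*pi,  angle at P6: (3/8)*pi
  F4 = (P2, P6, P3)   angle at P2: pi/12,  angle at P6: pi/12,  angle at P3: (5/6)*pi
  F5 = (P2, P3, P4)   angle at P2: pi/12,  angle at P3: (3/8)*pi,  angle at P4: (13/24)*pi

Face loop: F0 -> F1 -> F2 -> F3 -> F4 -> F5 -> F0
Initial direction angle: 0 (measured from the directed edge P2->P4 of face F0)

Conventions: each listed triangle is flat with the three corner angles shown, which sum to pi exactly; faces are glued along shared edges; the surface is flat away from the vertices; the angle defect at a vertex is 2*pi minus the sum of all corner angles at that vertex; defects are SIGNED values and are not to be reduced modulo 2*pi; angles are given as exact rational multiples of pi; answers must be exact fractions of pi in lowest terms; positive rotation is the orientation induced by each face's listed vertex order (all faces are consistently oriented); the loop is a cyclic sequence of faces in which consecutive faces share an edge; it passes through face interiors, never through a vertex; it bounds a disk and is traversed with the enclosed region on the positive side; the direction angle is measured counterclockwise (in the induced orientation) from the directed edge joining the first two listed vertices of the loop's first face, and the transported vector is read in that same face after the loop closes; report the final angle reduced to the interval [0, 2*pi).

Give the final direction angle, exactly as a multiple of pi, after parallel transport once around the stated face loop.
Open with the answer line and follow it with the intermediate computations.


Answer: final direction angle = (4/3)*pi

enclosed vertex P2: corner angles sum to (2/3)*pi, defect = 2*pi - (2/3)*pi = (4/3)*pi
by Gauss-Bonnet the loop rotates the vector by the enclosed defect sum (positive orientation, mod 2*pi)
final angle = 0 + (4/3)*pi = (4/3)*pi (mod 2*pi)
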